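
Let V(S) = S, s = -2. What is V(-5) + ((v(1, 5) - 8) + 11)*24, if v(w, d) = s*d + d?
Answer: -53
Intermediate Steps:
v(w, d) = -d (v(w, d) = -2*d + d = -d)
V(-5) + ((v(1, 5) - 8) + 11)*24 = -5 + ((-1*5 - 8) + 11)*24 = -5 + ((-5 - 8) + 11)*24 = -5 + (-13 + 11)*24 = -5 - 2*24 = -5 - 48 = -53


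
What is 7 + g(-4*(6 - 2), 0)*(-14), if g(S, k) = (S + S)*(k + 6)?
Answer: 2695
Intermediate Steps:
g(S, k) = 2*S*(6 + k) (g(S, k) = (2*S)*(6 + k) = 2*S*(6 + k))
7 + g(-4*(6 - 2), 0)*(-14) = 7 + (2*(-4*(6 - 2))*(6 + 0))*(-14) = 7 + (2*(-4*4)*6)*(-14) = 7 + (2*(-16)*6)*(-14) = 7 - 192*(-14) = 7 + 2688 = 2695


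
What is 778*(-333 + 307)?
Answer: -20228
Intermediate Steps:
778*(-333 + 307) = 778*(-26) = -20228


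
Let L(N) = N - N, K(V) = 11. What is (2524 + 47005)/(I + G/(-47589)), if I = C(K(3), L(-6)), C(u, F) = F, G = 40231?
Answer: -2357035581/40231 ≈ -58588.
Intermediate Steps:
L(N) = 0
I = 0
(2524 + 47005)/(I + G/(-47589)) = (2524 + 47005)/(0 + 40231/(-47589)) = 49529/(0 + 40231*(-1/47589)) = 49529/(0 - 40231/47589) = 49529/(-40231/47589) = 49529*(-47589/40231) = -2357035581/40231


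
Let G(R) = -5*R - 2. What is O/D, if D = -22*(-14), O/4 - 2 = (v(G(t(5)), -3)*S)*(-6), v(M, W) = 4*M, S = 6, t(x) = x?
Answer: 3890/77 ≈ 50.519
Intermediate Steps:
G(R) = -2 - 5*R
O = 15560 (O = 8 + 4*(((4*(-2 - 5*5))*6)*(-6)) = 8 + 4*(((4*(-2 - 25))*6)*(-6)) = 8 + 4*(((4*(-27))*6)*(-6)) = 8 + 4*(-108*6*(-6)) = 8 + 4*(-648*(-6)) = 8 + 4*3888 = 8 + 15552 = 15560)
D = 308
O/D = 15560/308 = 15560*(1/308) = 3890/77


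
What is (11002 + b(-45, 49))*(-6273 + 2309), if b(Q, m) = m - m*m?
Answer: -34288600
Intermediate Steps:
b(Q, m) = m - m**2
(11002 + b(-45, 49))*(-6273 + 2309) = (11002 + 49*(1 - 1*49))*(-6273 + 2309) = (11002 + 49*(1 - 49))*(-3964) = (11002 + 49*(-48))*(-3964) = (11002 - 2352)*(-3964) = 8650*(-3964) = -34288600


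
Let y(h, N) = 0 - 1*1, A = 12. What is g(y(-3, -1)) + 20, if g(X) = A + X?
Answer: 31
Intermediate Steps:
y(h, N) = -1 (y(h, N) = 0 - 1 = -1)
g(X) = 12 + X
g(y(-3, -1)) + 20 = (12 - 1) + 20 = 11 + 20 = 31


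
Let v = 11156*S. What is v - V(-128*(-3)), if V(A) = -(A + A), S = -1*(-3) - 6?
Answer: -32700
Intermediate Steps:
S = -3 (S = 3 - 6 = -3)
V(A) = -2*A
v = -33468 (v = 11156*(-3) = -33468)
v - V(-128*(-3)) = -33468 - (-2)*(-128*(-3)) = -33468 - (-2)*384 = -33468 - 1*(-768) = -33468 + 768 = -32700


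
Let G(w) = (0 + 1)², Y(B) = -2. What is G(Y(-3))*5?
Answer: 5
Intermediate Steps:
G(w) = 1 (G(w) = 1² = 1)
G(Y(-3))*5 = 1*5 = 5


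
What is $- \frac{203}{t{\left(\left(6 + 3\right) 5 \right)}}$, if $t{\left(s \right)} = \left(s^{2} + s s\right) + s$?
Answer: $- \frac{29}{585} \approx -0.049573$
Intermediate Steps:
$t{\left(s \right)} = s + 2 s^{2}$ ($t{\left(s \right)} = \left(s^{2} + s^{2}\right) + s = 2 s^{2} + s = s + 2 s^{2}$)
$- \frac{203}{t{\left(\left(6 + 3\right) 5 \right)}} = - \frac{203}{\left(6 + 3\right) 5 \left(1 + 2 \left(6 + 3\right) 5\right)} = - \frac{203}{9 \cdot 5 \left(1 + 2 \cdot 9 \cdot 5\right)} = - \frac{203}{45 \left(1 + 2 \cdot 45\right)} = - \frac{203}{45 \left(1 + 90\right)} = - \frac{203}{45 \cdot 91} = - \frac{203}{4095} = \left(-203\right) \frac{1}{4095} = - \frac{29}{585}$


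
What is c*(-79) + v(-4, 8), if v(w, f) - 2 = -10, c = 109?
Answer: -8619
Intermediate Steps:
v(w, f) = -8 (v(w, f) = 2 - 10 = -8)
c*(-79) + v(-4, 8) = 109*(-79) - 8 = -8611 - 8 = -8619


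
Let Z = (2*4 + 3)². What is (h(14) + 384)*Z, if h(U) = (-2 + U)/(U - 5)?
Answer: 139876/3 ≈ 46625.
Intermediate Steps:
h(U) = (-2 + U)/(-5 + U)
Z = 121 (Z = (8 + 3)² = 11² = 121)
(h(14) + 384)*Z = ((-2 + 14)/(-5 + 14) + 384)*121 = (12/9 + 384)*121 = ((⅑)*12 + 384)*121 = (4/3 + 384)*121 = (1156/3)*121 = 139876/3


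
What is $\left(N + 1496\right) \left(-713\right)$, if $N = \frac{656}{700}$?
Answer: $- \frac{186780332}{175} \approx -1.0673 \cdot 10^{6}$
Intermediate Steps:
$N = \frac{164}{175}$ ($N = 656 \cdot \frac{1}{700} = \frac{164}{175} \approx 0.93714$)
$\left(N + 1496\right) \left(-713\right) = \left(\frac{164}{175} + 1496\right) \left(-713\right) = \frac{261964}{175} \left(-713\right) = - \frac{186780332}{175}$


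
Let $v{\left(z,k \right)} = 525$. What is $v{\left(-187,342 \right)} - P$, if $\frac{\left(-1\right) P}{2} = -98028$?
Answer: $-195531$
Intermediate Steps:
$P = 196056$ ($P = \left(-2\right) \left(-98028\right) = 196056$)
$v{\left(-187,342 \right)} - P = 525 - 196056 = -195531$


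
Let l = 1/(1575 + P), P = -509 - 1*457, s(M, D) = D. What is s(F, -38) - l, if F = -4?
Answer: -23143/609 ≈ -38.002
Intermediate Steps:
P = -966 (P = -509 - 457 = -966)
l = 1/609 (l = 1/(1575 - 966) = 1/609 ≈ 0.0016420)
s(F, -38) - l = -38 - 1*1/609 = -38 - 1/609 = -23143/609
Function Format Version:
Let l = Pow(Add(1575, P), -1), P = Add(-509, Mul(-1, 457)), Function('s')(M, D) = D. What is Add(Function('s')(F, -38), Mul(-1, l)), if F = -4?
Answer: Rational(-23143, 609) ≈ -38.002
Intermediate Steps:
P = -966 (P = Add(-509, -457) = -966)
l = Rational(1, 609) (l = Pow(Add(1575, -966), -1) = Pow(609, -1) = Rational(1, 609) ≈ 0.0016420)
Add(Function('s')(F, -38), Mul(-1, l)) = Add(-38, Mul(-1, Rational(1, 609))) = Add(-38, Rational(-1, 609)) = Rational(-23143, 609)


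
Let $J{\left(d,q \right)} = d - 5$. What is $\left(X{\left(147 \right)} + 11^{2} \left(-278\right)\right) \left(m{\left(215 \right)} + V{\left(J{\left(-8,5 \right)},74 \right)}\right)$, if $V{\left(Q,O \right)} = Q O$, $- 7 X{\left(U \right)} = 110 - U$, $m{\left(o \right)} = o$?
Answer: $\frac{175865463}{7} \approx 2.5124 \cdot 10^{7}$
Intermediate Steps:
$X{\left(U \right)} = - \frac{110}{7} + \frac{U}{7}$ ($X{\left(U \right)} = - \frac{110 - U}{7} = - \frac{110}{7} + \frac{U}{7}$)
$J{\left(d,q \right)} = -5 + d$ ($J{\left(d,q \right)} = d - 5 = -5 + d$)
$V{\left(Q,O \right)} = O Q$
$\left(X{\left(147 \right)} + 11^{2} \left(-278\right)\right) \left(m{\left(215 \right)} + V{\left(J{\left(-8,5 \right)},74 \right)}\right) = \left(\left(- \frac{110}{7} + \frac{1}{7} \cdot 147\right) + 11^{2} \left(-278\right)\right) \left(215 + 74 \left(-5 - 8\right)\right) = \left(\left(- \frac{110}{7} + 21\right) + 121 \left(-278\right)\right) \left(215 + 74 \left(-13\right)\right) = \left(\frac{37}{7} - 33638\right) \left(215 - 962\right) = \left(- \frac{235429}{7}\right) \left(-747\right) = \frac{175865463}{7}$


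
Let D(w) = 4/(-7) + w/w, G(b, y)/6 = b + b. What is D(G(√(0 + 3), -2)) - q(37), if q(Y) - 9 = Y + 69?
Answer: -802/7 ≈ -114.57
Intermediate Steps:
G(b, y) = 12*b (G(b, y) = 6*(b + b) = 6*(2*b) = 12*b)
q(Y) = 78 + Y (q(Y) = 9 + (Y + 69) = 9 + (69 + Y) = 78 + Y)
D(w) = 3/7 (D(w) = 4*(-⅐) + 1 = -4/7 + 1 = 3/7)
D(G(√(0 + 3), -2)) - q(37) = 3/7 - (78 + 37) = 3/7 - 1*115 = 3/7 - 115 = -802/7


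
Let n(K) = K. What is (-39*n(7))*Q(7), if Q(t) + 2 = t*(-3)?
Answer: 6279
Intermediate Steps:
Q(t) = -2 - 3*t (Q(t) = -2 + t*(-3) = -2 - 3*t)
(-39*n(7))*Q(7) = (-39*7)*(-2 - 3*7) = -273*(-2 - 21) = -273*(-23) = 6279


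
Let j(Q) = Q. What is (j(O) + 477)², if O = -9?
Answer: 219024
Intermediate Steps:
(j(O) + 477)² = (-9 + 477)² = 468² = 219024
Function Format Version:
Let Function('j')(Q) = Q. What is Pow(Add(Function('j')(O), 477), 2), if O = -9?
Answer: 219024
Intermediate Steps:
Pow(Add(Function('j')(O), 477), 2) = Pow(Add(-9, 477), 2) = Pow(468, 2) = 219024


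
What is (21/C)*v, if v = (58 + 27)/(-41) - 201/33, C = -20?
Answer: 38661/4510 ≈ 8.5723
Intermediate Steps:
v = -3682/451 (v = 85*(-1/41) - 201*1/33 = -85/41 - 67/11 = -3682/451 ≈ -8.1641)
(21/C)*v = (21/(-20))*(-3682/451) = (21*(-1/20))*(-3682/451) = -21/20*(-3682/451) = 38661/4510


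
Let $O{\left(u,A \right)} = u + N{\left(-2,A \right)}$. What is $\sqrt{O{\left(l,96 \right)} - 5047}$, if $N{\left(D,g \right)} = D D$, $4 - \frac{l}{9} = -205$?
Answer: $i \sqrt{3162} \approx 56.232 i$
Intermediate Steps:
$l = 1881$ ($l = 36 - -1845 = 36 + 1845 = 1881$)
$N{\left(D,g \right)} = D^{2}$
$O{\left(u,A \right)} = 4 + u$ ($O{\left(u,A \right)} = u + \left(-2\right)^{2} = u + 4 = 4 + u$)
$\sqrt{O{\left(l,96 \right)} - 5047} = \sqrt{\left(4 + 1881\right) - 5047} = \sqrt{1885 - 5047} = \sqrt{-3162} = i \sqrt{3162}$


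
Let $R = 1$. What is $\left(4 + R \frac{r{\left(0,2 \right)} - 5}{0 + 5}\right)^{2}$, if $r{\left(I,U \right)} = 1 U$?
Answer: $\frac{289}{25} \approx 11.56$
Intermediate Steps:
$r{\left(I,U \right)} = U$
$\left(4 + R \frac{r{\left(0,2 \right)} - 5}{0 + 5}\right)^{2} = \left(4 + 1 \frac{2 - 5}{0 + 5}\right)^{2} = \left(4 + 1 \left(- \frac{3}{5}\right)\right)^{2} = \left(4 - \frac{3}{5}\right)^{2} = \left(\frac{17}{5}\right)^{2} = \frac{289}{25}$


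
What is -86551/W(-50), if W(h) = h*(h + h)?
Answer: -86551/5000 ≈ -17.310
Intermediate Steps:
W(h) = 2*h² (W(h) = h*(2*h) = 2*h²)
-86551/W(-50) = -86551/(2*(-50)²) = -86551/(2*2500) = -86551/5000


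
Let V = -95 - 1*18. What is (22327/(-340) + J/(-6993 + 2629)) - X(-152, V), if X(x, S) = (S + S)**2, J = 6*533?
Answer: -18970762027/370940 ≈ -51142.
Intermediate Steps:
V = -113 (V = -95 - 18 = -113)
J = 3198
X(x, S) = 4*S**2 (X(x, S) = (2*S)**2 = 4*S**2)
(22327/(-340) + J/(-6993 + 2629)) - X(-152, V) = (22327/(-340) + 3198/(-6993 + 2629)) - 4*(-113)**2 = (22327*(-1/340) + 3198/(-4364)) - 4*12769 = (-22327/340 + 3198*(-1/4364)) - 1*51076 = (-22327/340 - 1599/2182) - 51076 = -24630587/370940 - 51076 = -18970762027/370940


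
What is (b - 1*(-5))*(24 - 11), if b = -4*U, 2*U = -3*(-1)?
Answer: -13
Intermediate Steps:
U = 3/2 (U = (-3*(-1))/2 = (1/2)*3 = 3/2 ≈ 1.5000)
b = -6 (b = -4*3/2 = -6)
(b - 1*(-5))*(24 - 11) = (-6 - 1*(-5))*(24 - 11) = (-6 + 5)*13 = -1*13 = -13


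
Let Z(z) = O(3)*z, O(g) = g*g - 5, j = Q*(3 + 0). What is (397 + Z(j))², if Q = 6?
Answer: 219961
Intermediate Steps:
j = 18 (j = 6*(3 + 0) = 6*3 = 18)
O(g) = -5 + g² (O(g) = g² - 5 = -5 + g²)
Z(z) = 4*z (Z(z) = (-5 + 3²)*z = (-5 + 9)*z = 4*z)
(397 + Z(j))² = (397 + 4*18)² = (397 + 72)² = 469² = 219961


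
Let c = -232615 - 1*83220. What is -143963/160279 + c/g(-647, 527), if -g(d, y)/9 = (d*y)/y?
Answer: -51460014514/933304617 ≈ -55.137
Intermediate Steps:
c = -315835 (c = -232615 - 83220 = -315835)
g(d, y) = -9*d (g(d, y) = -9*d*y/y = -9*d)
-143963/160279 + c/g(-647, 527) = -143963/160279 - 315835/((-9*(-647))) = -143963*1/160279 - 315835/5823 = -143963/160279 - 315835*1/5823 = -143963/160279 - 315835/5823 = -51460014514/933304617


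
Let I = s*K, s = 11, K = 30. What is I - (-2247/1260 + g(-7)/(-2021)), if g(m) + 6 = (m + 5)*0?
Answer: 40231687/121260 ≈ 331.78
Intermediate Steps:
g(m) = -6 (g(m) = -6 + (m + 5)*0 = -6 + (5 + m)*0 = -6 + 0 = -6)
I = 330 (I = 11*30 = 330)
I - (-2247/1260 + g(-7)/(-2021)) = 330 - (-2247/1260 - 6/(-2021)) = 330 - (-2247*1/1260 - 6*(-1/2021)) = 330 - (-107/60 + 6/2021) = 330 - 1*(-215887/121260) = 330 + 215887/121260 = 40231687/121260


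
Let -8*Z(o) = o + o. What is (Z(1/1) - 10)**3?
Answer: -68921/64 ≈ -1076.9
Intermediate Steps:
Z(o) = -o/4 (Z(o) = -(o + o)/8 = -o/4)
(Z(1/1) - 10)**3 = (-1/4/1 - 10)**3 = (-1/4*1 - 10)**3 = (-1/4 - 10)**3 = (-41/4)**3 = -68921/64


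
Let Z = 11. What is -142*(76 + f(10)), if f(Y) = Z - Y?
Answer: -10934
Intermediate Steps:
f(Y) = 11 - Y
-142*(76 + f(10)) = -142*(76 + (11 - 1*10)) = -142*(76 + (11 - 10)) = -142*(76 + 1) = -142*77 = -10934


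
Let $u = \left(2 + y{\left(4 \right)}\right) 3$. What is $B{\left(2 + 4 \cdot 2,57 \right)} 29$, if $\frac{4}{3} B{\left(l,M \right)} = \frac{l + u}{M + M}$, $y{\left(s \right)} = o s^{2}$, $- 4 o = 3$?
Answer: $- \frac{145}{38} \approx -3.8158$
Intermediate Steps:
$o = - \frac{3}{4}$ ($o = \left(- \frac{1}{4}\right) 3 = - \frac{3}{4} \approx -0.75$)
$y{\left(s \right)} = - \frac{3 s^{2}}{4}$
$u = -30$ ($u = \left(2 - \frac{3 \cdot 4^{2}}{4}\right) 3 = \left(2 - 12\right) 3 = \left(-10\right) 3 = -30$)
$B{\left(l,M \right)} = \frac{3 \left(-30 + l\right)}{8 M}$ ($B{\left(l,M \right)} = \frac{3 \frac{l - 30}{M + M}}{4} = \frac{3 \frac{-30 + l}{2 M}}{4} = \frac{3 \left(-30 + l\right)}{8 M}$)
$B{\left(2 + 4 \cdot 2,57 \right)} 29 = \frac{3 \left(-30 + \left(2 + 4 \cdot 2\right)\right)}{8 \cdot 57} \cdot 29 = \frac{3}{8} \cdot \frac{1}{57} \left(-30 + \left(2 + 8\right)\right) 29 = \frac{3}{8} \cdot \frac{1}{57} \left(-30 + 10\right) 29 = \frac{3}{8} \cdot \frac{1}{57} \left(-20\right) 29 = \left(- \frac{5}{38}\right) 29 = - \frac{145}{38}$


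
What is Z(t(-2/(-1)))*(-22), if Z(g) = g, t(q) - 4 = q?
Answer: -132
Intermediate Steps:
t(q) = 4 + q
Z(t(-2/(-1)))*(-22) = (4 - 2/(-1))*(-22) = (4 - 2*(-1))*(-22) = (4 + 2)*(-22) = 6*(-22) = -132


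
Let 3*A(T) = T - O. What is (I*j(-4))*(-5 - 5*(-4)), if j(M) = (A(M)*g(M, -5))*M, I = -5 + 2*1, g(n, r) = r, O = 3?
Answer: 2100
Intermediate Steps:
A(T) = -1 + T/3 (A(T) = (T - 1*3)/3 = (T - 3)/3 = (-3 + T)/3 = -1 + T/3)
I = -3 (I = -5 + 2 = -3)
j(M) = M*(5 - 5*M/3) (j(M) = ((-1 + M/3)*(-5))*M = (5 - 5*M/3)*M = M*(5 - 5*M/3))
(I*j(-4))*(-5 - 5*(-4)) = (-5*(-4)*(3 - 1*(-4)))*(-5 - 5*(-4)) = (-5*(-4)*(3 + 4))*(-5 + 20) = -5*(-4)*7*15 = -3*(-140/3)*15 = 140*15 = 2100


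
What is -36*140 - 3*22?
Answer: -5106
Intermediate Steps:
-36*140 - 3*22 = -5040 - 66 = -5106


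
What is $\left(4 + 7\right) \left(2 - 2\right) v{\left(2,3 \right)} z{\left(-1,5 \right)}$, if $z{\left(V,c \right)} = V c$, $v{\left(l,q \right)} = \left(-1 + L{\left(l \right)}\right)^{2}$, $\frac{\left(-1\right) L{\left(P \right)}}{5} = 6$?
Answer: $0$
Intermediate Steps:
$L{\left(P \right)} = -30$ ($L{\left(P \right)} = \left(-5\right) 6 = -30$)
$v{\left(l,q \right)} = 961$ ($v{\left(l,q \right)} = \left(-1 - 30\right)^{2} = \left(-31\right)^{2} = 961$)
$\left(4 + 7\right) \left(2 - 2\right) v{\left(2,3 \right)} z{\left(-1,5 \right)} = \left(4 + 7\right) \left(2 - 2\right) 961 \left(\left(-1\right) 5\right) = 11 \cdot 0 \cdot 961 \left(-5\right) = 0 \cdot 961 \left(-5\right) = 0 \left(-5\right) = 0$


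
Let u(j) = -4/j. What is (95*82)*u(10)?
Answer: -3116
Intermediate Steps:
u(j) = -4/j
(95*82)*u(10) = (95*82)*(-4/10) = 7790*(-4*1/10) = 7790*(-2/5) = -3116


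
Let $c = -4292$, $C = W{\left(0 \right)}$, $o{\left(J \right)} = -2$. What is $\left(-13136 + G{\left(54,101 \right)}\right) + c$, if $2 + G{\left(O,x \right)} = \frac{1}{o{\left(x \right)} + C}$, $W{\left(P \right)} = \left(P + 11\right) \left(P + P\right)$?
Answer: $- \frac{34861}{2} \approx -17431.0$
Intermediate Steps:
$W{\left(P \right)} = 2 P \left(11 + P\right)$ ($W{\left(P \right)} = \left(11 + P\right) 2 P = 2 P \left(11 + P\right)$)
$C = 0$ ($C = 2 \cdot 0 \left(11 + 0\right) = 2 \cdot 0 \cdot 11 = 0$)
$G{\left(O,x \right)} = - \frac{5}{2}$ ($G{\left(O,x \right)} = -2 + \frac{1}{-2 + 0} = -2 + \frac{1}{-2} = -2 - \frac{1}{2} = - \frac{5}{2}$)
$\left(-13136 + G{\left(54,101 \right)}\right) + c = \left(-13136 - \frac{5}{2}\right) - 4292 = - \frac{26277}{2} - 4292 = - \frac{34861}{2}$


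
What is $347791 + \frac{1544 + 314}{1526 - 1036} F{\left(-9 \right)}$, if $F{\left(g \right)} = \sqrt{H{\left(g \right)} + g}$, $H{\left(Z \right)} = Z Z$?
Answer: $347791 + \frac{5574 \sqrt{2}}{245} \approx 3.4782 \cdot 10^{5}$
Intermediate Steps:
$H{\left(Z \right)} = Z^{2}$
$F{\left(g \right)} = \sqrt{g + g^{2}}$ ($F{\left(g \right)} = \sqrt{g^{2} + g} = \sqrt{g + g^{2}}$)
$347791 + \frac{1544 + 314}{1526 - 1036} F{\left(-9 \right)} = 347791 + \frac{1544 + 314}{1526 - 1036} \sqrt{- 9 \left(1 - 9\right)} = 347791 + \frac{1858}{490} \sqrt{\left(-9\right) \left(-8\right)} = 347791 + 1858 \cdot \frac{1}{490} \sqrt{72} = 347791 + \frac{929 \cdot 6 \sqrt{2}}{245} = 347791 + \frac{5574 \sqrt{2}}{245}$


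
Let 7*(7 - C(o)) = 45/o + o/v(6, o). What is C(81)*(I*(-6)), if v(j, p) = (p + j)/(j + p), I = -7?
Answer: -586/3 ≈ -195.33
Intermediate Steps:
v(j, p) = 1 (v(j, p) = (j + p)/(j + p) = 1)
C(o) = 7 - 45/(7*o) - o/7 (C(o) = 7 - (45/o + o/1)/7 = 7 - (45/o + o*1)/7 = 7 - (45/o + o)/7 = 7 - (o + 45/o)/7 = 7 + (-45/(7*o) - o/7) = 7 - 45/(7*o) - o/7)
C(81)*(I*(-6)) = ((⅐)*(-45 + 81*(49 - 1*81))/81)*(-7*(-6)) = ((⅐)*(1/81)*(-45 + 81*(49 - 81)))*42 = ((⅐)*(1/81)*(-45 + 81*(-32)))*42 = ((⅐)*(1/81)*(-45 - 2592))*42 = ((⅐)*(1/81)*(-2637))*42 = -293/63*42 = -586/3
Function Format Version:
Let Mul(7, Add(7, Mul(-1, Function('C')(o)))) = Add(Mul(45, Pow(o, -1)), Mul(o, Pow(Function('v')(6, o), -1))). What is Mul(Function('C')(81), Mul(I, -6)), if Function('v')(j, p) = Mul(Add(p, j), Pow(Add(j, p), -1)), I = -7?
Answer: Rational(-586, 3) ≈ -195.33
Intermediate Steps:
Function('v')(j, p) = 1 (Function('v')(j, p) = Mul(Add(j, p), Pow(Add(j, p), -1)) = 1)
Function('C')(o) = Add(7, Mul(Rational(-45, 7), Pow(o, -1)), Mul(Rational(-1, 7), o)) (Function('C')(o) = Add(7, Mul(Rational(-1, 7), Add(Mul(45, Pow(o, -1)), Mul(o, Pow(1, -1))))) = Add(7, Mul(Rational(-1, 7), Add(Mul(45, Pow(o, -1)), Mul(o, 1)))) = Add(7, Mul(Rational(-1, 7), Add(Mul(45, Pow(o, -1)), o))) = Add(7, Mul(Rational(-1, 7), Add(o, Mul(45, Pow(o, -1))))) = Add(7, Add(Mul(Rational(-45, 7), Pow(o, -1)), Mul(Rational(-1, 7), o))) = Add(7, Mul(Rational(-45, 7), Pow(o, -1)), Mul(Rational(-1, 7), o)))
Mul(Function('C')(81), Mul(I, -6)) = Mul(Mul(Rational(1, 7), Pow(81, -1), Add(-45, Mul(81, Add(49, Mul(-1, 81))))), Mul(-7, -6)) = Mul(Mul(Rational(1, 7), Rational(1, 81), Add(-45, Mul(81, Add(49, -81)))), 42) = Mul(Mul(Rational(1, 7), Rational(1, 81), Add(-45, Mul(81, -32))), 42) = Mul(Mul(Rational(1, 7), Rational(1, 81), Add(-45, -2592)), 42) = Mul(Mul(Rational(1, 7), Rational(1, 81), -2637), 42) = Mul(Rational(-293, 63), 42) = Rational(-586, 3)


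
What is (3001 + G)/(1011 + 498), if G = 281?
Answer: 1094/503 ≈ 2.1749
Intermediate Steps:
(3001 + G)/(1011 + 498) = (3001 + 281)/(1011 + 498) = 3282/1509 = 3282*(1/1509) = 1094/503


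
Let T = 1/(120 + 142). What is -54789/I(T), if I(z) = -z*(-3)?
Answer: -4784906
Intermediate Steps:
T = 1/262 ≈ 0.0038168
I(z) = 3*z (I(z) = -(-3)*z = 3*z)
-54789/I(T) = -54789/(3*(1/262)) = -54789/3/262 = -54789*262/3 = -4784906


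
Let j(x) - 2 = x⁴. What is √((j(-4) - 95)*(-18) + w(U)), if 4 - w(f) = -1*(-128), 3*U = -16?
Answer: I*√3058 ≈ 55.299*I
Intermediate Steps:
U = -16/3 (U = (⅓)*(-16) = -16/3 ≈ -5.3333)
j(x) = 2 + x⁴
w(f) = -124 (w(f) = 4 - (-1)*(-128) = 4 - 1*128 = 4 - 128 = -124)
√((j(-4) - 95)*(-18) + w(U)) = √(((2 + (-4)⁴) - 95)*(-18) - 124) = √(((2 + 256) - 95)*(-18) - 124) = √((258 - 95)*(-18) - 124) = √(163*(-18) - 124) = √(-2934 - 124) = √(-3058) = I*√3058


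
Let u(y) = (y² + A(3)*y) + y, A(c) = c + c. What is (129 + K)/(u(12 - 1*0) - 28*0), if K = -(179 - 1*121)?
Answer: 71/228 ≈ 0.31140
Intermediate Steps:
A(c) = 2*c
K = -58 (K = -(179 - 121) = -1*58 = -58)
u(y) = y² + 7*y (u(y) = (y² + (2*3)*y) + y = (y² + 6*y) + y = y² + 7*y)
(129 + K)/(u(12 - 1*0) - 28*0) = (129 - 58)/((12 - 1*0)*(7 + (12 - 1*0)) - 28*0) = 71/((12 + 0)*(7 + (12 + 0)) + 0) = 71/(12*(7 + 12) + 0) = 71/(12*19 + 0) = 71/(228 + 0) = 71/228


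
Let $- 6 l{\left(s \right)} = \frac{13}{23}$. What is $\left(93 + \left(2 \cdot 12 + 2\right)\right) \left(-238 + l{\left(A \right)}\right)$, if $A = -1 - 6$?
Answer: $- \frac{3909983}{138} \approx -28333.0$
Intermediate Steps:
$A = -7$ ($A = -1 - 6 = -7$)
$l{\left(s \right)} = - \frac{13}{138}$ ($l{\left(s \right)} = - \frac{13 \cdot \frac{1}{23}}{6} = \left(- \frac{1}{6}\right) \frac{13}{23} = - \frac{13}{138}$)
$\left(93 + \left(2 \cdot 12 + 2\right)\right) \left(-238 + l{\left(A \right)}\right) = \left(93 + \left(2 \cdot 12 + 2\right)\right) \left(-238 - \frac{13}{138}\right) = \left(93 + \left(24 + 2\right)\right) \left(- \frac{32857}{138}\right) = \left(93 + 26\right) \left(- \frac{32857}{138}\right) = 119 \left(- \frac{32857}{138}\right) = - \frac{3909983}{138}$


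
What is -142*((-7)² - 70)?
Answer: 2982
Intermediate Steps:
-142*((-7)² - 70) = -142*(49 - 70) = -142*(-21) = 2982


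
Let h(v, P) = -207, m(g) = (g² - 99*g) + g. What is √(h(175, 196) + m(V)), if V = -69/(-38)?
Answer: 7*I*√11247/38 ≈ 19.536*I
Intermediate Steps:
V = 69/38 (V = -69*(-1/38) = 69/38 ≈ 1.8158)
m(g) = g² - 98*g
√(h(175, 196) + m(V)) = √(-207 + 69*(-98 + 69/38)/38) = √(-207 + (69/38)*(-3655/38)) = √(-207 - 252195/1444) = √(-551103/1444) = 7*I*√11247/38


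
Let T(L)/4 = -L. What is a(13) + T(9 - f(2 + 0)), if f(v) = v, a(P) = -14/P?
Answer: -378/13 ≈ -29.077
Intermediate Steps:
T(L) = -4*L (T(L) = 4*(-L) = -4*L)
a(13) + T(9 - f(2 + 0)) = -14/13 - 4*(9 - (2 + 0)) = -14*1/13 - 4*(9 - 1*2) = -14/13 - 4*(9 - 2) = -14/13 - 4*7 = -14/13 - 28 = -378/13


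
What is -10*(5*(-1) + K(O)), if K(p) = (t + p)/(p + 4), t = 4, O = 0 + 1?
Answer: 40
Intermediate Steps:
O = 1
K(p) = 1 (K(p) = (4 + p)/(p + 4) = (4 + p)/(4 + p) = 1)
-10*(5*(-1) + K(O)) = -10*(5*(-1) + 1) = -10*(-5 + 1) = -10*(-4) = 40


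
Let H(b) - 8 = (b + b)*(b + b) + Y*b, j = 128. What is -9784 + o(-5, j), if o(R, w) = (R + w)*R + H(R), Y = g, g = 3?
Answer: -10306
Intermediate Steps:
Y = 3
H(b) = 8 + 3*b + 4*b² (H(b) = 8 + ((b + b)*(b + b) + 3*b) = 8 + ((2*b)*(2*b) + 3*b) = 8 + (4*b² + 3*b) = 8 + (3*b + 4*b²) = 8 + 3*b + 4*b²)
o(R, w) = 8 + 3*R + 4*R² + R*(R + w) (o(R, w) = (R + w)*R + (8 + 3*R + 4*R²) = R*(R + w) + (8 + 3*R + 4*R²) = 8 + 3*R + 4*R² + R*(R + w))
-9784 + o(-5, j) = -9784 + (8 + 3*(-5) + 5*(-5)² - 5*128) = -9784 + (8 - 15 + 5*25 - 640) = -9784 + (8 - 15 + 125 - 640) = -9784 - 522 = -10306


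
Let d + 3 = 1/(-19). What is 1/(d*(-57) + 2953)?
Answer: 1/3127 ≈ 0.00031980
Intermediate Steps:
d = -58/19 (d = -3 + 1/(-19) = -3 - 1/19 = -58/19 ≈ -3.0526)
1/(d*(-57) + 2953) = 1/(-58/19*(-57) + 2953) = 1/(174 + 2953) = 1/3127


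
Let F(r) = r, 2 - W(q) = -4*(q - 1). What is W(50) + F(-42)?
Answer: 156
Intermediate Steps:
W(q) = -2 + 4*q (W(q) = 2 - (-4)*(q - 1) = 2 - (-4)*(-1 + q) = 2 - (4 - 4*q) = 2 + (-4 + 4*q) = -2 + 4*q)
W(50) + F(-42) = (-2 + 4*50) - 42 = (-2 + 200) - 42 = 198 - 42 = 156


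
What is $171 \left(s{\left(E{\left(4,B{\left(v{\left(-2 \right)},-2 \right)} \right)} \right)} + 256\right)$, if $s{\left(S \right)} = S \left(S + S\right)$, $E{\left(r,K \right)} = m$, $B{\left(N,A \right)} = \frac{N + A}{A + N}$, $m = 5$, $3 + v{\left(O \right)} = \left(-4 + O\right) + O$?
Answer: $52326$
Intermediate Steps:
$v{\left(O \right)} = -7 + 2 O$ ($v{\left(O \right)} = -3 + \left(\left(-4 + O\right) + O\right) = -3 + \left(-4 + 2 O\right) = -7 + 2 O$)
$B{\left(N,A \right)} = 1$ ($B{\left(N,A \right)} = \frac{A + N}{A + N} = 1$)
$E{\left(r,K \right)} = 5$
$s{\left(S \right)} = 2 S^{2}$ ($s{\left(S \right)} = S 2 S = 2 S^{2}$)
$171 \left(s{\left(E{\left(4,B{\left(v{\left(-2 \right)},-2 \right)} \right)} \right)} + 256\right) = 171 \left(2 \cdot 5^{2} + 256\right) = 171 \left(2 \cdot 25 + 256\right) = 171 \left(50 + 256\right) = 171 \cdot 306 = 52326$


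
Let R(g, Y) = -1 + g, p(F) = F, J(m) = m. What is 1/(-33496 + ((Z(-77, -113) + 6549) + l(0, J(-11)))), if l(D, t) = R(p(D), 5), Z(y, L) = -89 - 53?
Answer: -1/27090 ≈ -3.6914e-5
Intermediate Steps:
Z(y, L) = -142
l(D, t) = -1 + D
1/(-33496 + ((Z(-77, -113) + 6549) + l(0, J(-11)))) = 1/(-33496 + ((-142 + 6549) + (-1 + 0))) = 1/(-33496 + (6407 - 1)) = 1/(-33496 + 6406) = 1/(-27090) = -1/27090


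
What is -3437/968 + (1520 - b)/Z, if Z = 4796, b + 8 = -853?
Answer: -322251/105512 ≈ -3.0542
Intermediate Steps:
b = -861 (b = -8 - 853 = -861)
-3437/968 + (1520 - b)/Z = -3437/968 + (1520 - 1*(-861))/4796 = -3437*1/968 + (1520 + 861)*(1/4796) = -3437/968 + 2381*(1/4796) = -3437/968 + 2381/4796 = -322251/105512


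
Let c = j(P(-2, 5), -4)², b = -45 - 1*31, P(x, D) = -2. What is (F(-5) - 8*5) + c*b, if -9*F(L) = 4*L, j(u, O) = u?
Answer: -3076/9 ≈ -341.78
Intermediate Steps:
F(L) = -4*L/9
b = -76 (b = -45 - 31 = -76)
c = 4 (c = (-2)² = 4)
(F(-5) - 8*5) + c*b = (-4/9*(-5) - 8*5) + 4*(-76) = (20/9 - 40) - 304 = -340/9 - 304 = -3076/9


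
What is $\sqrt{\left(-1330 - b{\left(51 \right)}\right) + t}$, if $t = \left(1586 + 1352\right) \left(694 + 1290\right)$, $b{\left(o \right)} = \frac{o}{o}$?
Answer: $\sqrt{5827661} \approx 2414.1$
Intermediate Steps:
$b{\left(o \right)} = 1$
$t = 5828992$ ($t = 2938 \cdot 1984 = 5828992$)
$\sqrt{\left(-1330 - b{\left(51 \right)}\right) + t} = \sqrt{\left(-1330 - 1\right) + 5828992} = \sqrt{-1331 + 5828992} = \sqrt{5827661}$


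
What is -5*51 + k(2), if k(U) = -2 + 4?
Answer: -253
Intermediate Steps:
k(U) = 2
-5*51 + k(2) = -5*51 + 2 = -255 + 2 = -253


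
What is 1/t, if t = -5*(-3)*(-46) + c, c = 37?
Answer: -1/653 ≈ -0.0015314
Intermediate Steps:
t = -653 (t = -5*(-3)*(-46) + 37 = 15*(-46) + 37 = -690 + 37 = -653)
1/t = 1/(-653) = -1/653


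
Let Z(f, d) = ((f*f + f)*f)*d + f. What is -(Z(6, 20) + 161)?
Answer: -5207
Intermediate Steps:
Z(f, d) = f + d*f*(f + f**2) (Z(f, d) = ((f**2 + f)*f)*d + f = ((f + f**2)*f)*d + f = (f*(f + f**2))*d + f = d*f*(f + f**2) + f = f + d*f*(f + f**2))
-(Z(6, 20) + 161) = -(6*(1 + 20*6 + 20*6**2) + 161) = -(6*(1 + 120 + 20*36) + 161) = -(6*(1 + 120 + 720) + 161) = -(6*841 + 161) = -(5046 + 161) = -1*5207 = -5207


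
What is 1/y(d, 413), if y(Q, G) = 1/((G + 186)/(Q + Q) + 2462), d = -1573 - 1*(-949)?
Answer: 3071977/1248 ≈ 2461.5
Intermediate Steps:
d = -624 (d = -1573 + 949 = -624)
y(Q, G) = 1/(2462 + (186 + G)/(2*Q)) (y(Q, G) = 1/((186 + G)/((2*Q)) + 2462) = 1/((186 + G)*(1/(2*Q)) + 2462) = 1/((186 + G)/(2*Q) + 2462) = 1/(2462 + (186 + G)/(2*Q)))
1/y(d, 413) = 1/(2*(-624)/(186 + 413 + 4924*(-624))) = 1/(2*(-624)/(186 + 413 - 3072576)) = 1/(2*(-624)/(-3071977)) = 1/(2*(-624)*(-1/3071977)) = 1/(1248/3071977) = 3071977/1248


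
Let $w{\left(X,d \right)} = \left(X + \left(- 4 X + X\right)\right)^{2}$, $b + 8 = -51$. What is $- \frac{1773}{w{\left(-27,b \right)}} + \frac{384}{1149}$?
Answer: $- \frac{33979}{124092} \approx -0.27382$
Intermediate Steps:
$b = -59$ ($b = -8 - 51 = -59$)
$w{\left(X,d \right)} = 4 X^{2}$ ($w{\left(X,d \right)} = \left(X - 3 X\right)^{2} = \left(- 2 X\right)^{2} = 4 X^{2}$)
$- \frac{1773}{w{\left(-27,b \right)}} + \frac{384}{1149} = - \frac{1773}{4 \left(-27\right)^{2}} + \frac{384}{1149} = - \frac{1773}{4 \cdot 729} + 384 \cdot \frac{1}{1149} = - \frac{1773}{2916} + \frac{128}{383} = \left(-1773\right) \frac{1}{2916} + \frac{128}{383} = - \frac{197}{324} + \frac{128}{383} = - \frac{33979}{124092}$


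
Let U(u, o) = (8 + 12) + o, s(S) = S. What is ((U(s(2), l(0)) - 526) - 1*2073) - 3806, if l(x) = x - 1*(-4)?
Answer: -6381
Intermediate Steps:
l(x) = 4 + x (l(x) = x + 4 = 4 + x)
U(u, o) = 20 + o
((U(s(2), l(0)) - 526) - 1*2073) - 3806 = (((20 + (4 + 0)) - 526) - 1*2073) - 3806 = (((20 + 4) - 526) - 2073) - 3806 = ((24 - 526) - 2073) - 3806 = (-502 - 2073) - 3806 = -2575 - 3806 = -6381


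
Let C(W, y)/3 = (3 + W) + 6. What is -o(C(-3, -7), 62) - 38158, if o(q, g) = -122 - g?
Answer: -37974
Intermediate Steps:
C(W, y) = 27 + 3*W (C(W, y) = 3*((3 + W) + 6) = 3*(9 + W) = 27 + 3*W)
-o(C(-3, -7), 62) - 38158 = -(-122 - 1*62) - 38158 = -(-122 - 62) - 38158 = -1*(-184) - 38158 = 184 - 38158 = -37974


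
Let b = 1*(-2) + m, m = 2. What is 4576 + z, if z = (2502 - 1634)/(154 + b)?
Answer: 50398/11 ≈ 4581.6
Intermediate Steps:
b = 0 (b = 1*(-2) + 2 = -2 + 2 = 0)
z = 62/11 (z = (2502 - 1634)/(154 + 0) = 868/154 = 868*(1/154) = 62/11 ≈ 5.6364)
4576 + z = 4576 + 62/11 = 50398/11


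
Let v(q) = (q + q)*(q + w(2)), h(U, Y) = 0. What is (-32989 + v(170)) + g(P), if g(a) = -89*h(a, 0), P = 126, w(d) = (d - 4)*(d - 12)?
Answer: 31611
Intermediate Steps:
w(d) = (-12 + d)*(-4 + d) (w(d) = (-4 + d)*(-12 + d) = (-12 + d)*(-4 + d))
v(q) = 2*q*(20 + q) (v(q) = (q + q)*(q + (48 + 2² - 16*2)) = (2*q)*(q + (48 + 4 - 32)) = (2*q)*(q + 20) = (2*q)*(20 + q) = 2*q*(20 + q))
g(a) = 0 (g(a) = -89*0 = 0)
(-32989 + v(170)) + g(P) = (-32989 + 2*170*(20 + 170)) + 0 = (-32989 + 2*170*190) + 0 = (-32989 + 64600) + 0 = 31611 + 0 = 31611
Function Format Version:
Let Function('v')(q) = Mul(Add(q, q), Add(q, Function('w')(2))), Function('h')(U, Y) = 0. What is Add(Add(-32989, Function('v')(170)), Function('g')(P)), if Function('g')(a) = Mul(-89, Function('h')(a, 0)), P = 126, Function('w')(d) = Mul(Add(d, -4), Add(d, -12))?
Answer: 31611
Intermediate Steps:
Function('w')(d) = Mul(Add(-12, d), Add(-4, d)) (Function('w')(d) = Mul(Add(-4, d), Add(-12, d)) = Mul(Add(-12, d), Add(-4, d)))
Function('v')(q) = Mul(2, q, Add(20, q)) (Function('v')(q) = Mul(Add(q, q), Add(q, Add(48, Pow(2, 2), Mul(-16, 2)))) = Mul(Mul(2, q), Add(q, Add(48, 4, -32))) = Mul(Mul(2, q), Add(q, 20)) = Mul(Mul(2, q), Add(20, q)) = Mul(2, q, Add(20, q)))
Function('g')(a) = 0 (Function('g')(a) = Mul(-89, 0) = 0)
Add(Add(-32989, Function('v')(170)), Function('g')(P)) = Add(Add(-32989, Mul(2, 170, Add(20, 170))), 0) = Add(Add(-32989, Mul(2, 170, 190)), 0) = Add(Add(-32989, 64600), 0) = Add(31611, 0) = 31611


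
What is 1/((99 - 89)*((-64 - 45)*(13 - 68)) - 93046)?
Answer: -1/33096 ≈ -3.0215e-5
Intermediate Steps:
1/((99 - 89)*((-64 - 45)*(13 - 68)) - 93046) = 1/(10*(-109*(-55)) - 93046) = 1/(10*5995 - 93046) = 1/(59950 - 93046) = 1/(-33096) = -1/33096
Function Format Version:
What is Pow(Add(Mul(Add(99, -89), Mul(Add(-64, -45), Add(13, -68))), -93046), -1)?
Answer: Rational(-1, 33096) ≈ -3.0215e-5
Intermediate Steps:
Pow(Add(Mul(Add(99, -89), Mul(Add(-64, -45), Add(13, -68))), -93046), -1) = Pow(Add(Mul(10, Mul(-109, -55)), -93046), -1) = Pow(Add(Mul(10, 5995), -93046), -1) = Pow(Add(59950, -93046), -1) = Pow(-33096, -1) = Rational(-1, 33096)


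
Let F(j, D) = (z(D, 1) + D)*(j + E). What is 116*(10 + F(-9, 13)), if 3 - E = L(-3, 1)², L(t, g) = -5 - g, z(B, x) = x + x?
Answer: -71920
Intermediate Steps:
z(B, x) = 2*x
E = -33 (E = 3 - (-5 - 1*1)² = 3 - (-5 - 1)² = 3 - 1*(-6)² = 3 - 1*36 = 3 - 36 = -33)
F(j, D) = (-33 + j)*(2 + D) (F(j, D) = (2*1 + D)*(j - 33) = (2 + D)*(-33 + j) = (-33 + j)*(2 + D))
116*(10 + F(-9, 13)) = 116*(10 + (-66 - 33*13 + 2*(-9) + 13*(-9))) = 116*(10 + (-66 - 429 - 18 - 117)) = 116*(10 - 630) = 116*(-620) = -71920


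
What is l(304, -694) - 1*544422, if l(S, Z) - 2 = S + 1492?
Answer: -542624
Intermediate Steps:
l(S, Z) = 1494 + S (l(S, Z) = 2 + (S + 1492) = 2 + (1492 + S) = 1494 + S)
l(304, -694) - 1*544422 = (1494 + 304) - 1*544422 = 1798 - 544422 = -542624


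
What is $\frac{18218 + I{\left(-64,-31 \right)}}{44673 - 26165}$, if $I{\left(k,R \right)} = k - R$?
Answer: $\frac{18185}{18508} \approx 0.98255$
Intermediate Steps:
$\frac{18218 + I{\left(-64,-31 \right)}}{44673 - 26165} = \frac{18218 - 33}{44673 - 26165} = \frac{18218 + \left(-64 + 31\right)}{18508} = \left(18218 - 33\right) \frac{1}{18508} = 18185 \cdot \frac{1}{18508} = \frac{18185}{18508}$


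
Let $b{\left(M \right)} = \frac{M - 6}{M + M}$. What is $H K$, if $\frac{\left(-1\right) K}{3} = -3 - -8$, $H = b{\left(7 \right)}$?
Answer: $- \frac{15}{14} \approx -1.0714$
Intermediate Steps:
$b{\left(M \right)} = \frac{-6 + M}{2 M}$
$H = \frac{1}{14}$ ($H = \frac{-6 + 7}{2 \cdot 7} = \frac{1}{2} \cdot \frac{1}{7} \cdot 1 = \frac{1}{14} \approx 0.071429$)
$K = -15$ ($K = - 3 \left(-3 - -8\right) = - 3 \left(-3 + 8\right) = \left(-3\right) 5 = -15$)
$H K = \frac{1}{14} \left(-15\right) = - \frac{15}{14}$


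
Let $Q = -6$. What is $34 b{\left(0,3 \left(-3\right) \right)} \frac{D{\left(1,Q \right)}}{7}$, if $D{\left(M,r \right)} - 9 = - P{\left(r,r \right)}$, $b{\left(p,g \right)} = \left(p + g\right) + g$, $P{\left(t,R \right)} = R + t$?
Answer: $-1836$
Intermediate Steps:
$b{\left(p,g \right)} = p + 2 g$ ($b{\left(p,g \right)} = \left(g + p\right) + g = p + 2 g$)
$D{\left(M,r \right)} = 9 - 2 r$ ($D{\left(M,r \right)} = 9 - \left(r + r\right) = 9 - 2 r$)
$34 b{\left(0,3 \left(-3\right) \right)} \frac{D{\left(1,Q \right)}}{7} = 34 \left(0 + 2 \cdot 3 \left(-3\right)\right) \frac{9 - -12}{7} = 34 \left(0 + 2 \left(-9\right)\right) \left(9 + 12\right) \frac{1}{7} = 34 \left(0 - 18\right) 21 \cdot \frac{1}{7} = 34 \left(-18\right) 3 = \left(-612\right) 3 = -1836$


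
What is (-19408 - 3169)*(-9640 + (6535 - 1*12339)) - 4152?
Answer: 348675036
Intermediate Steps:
(-19408 - 3169)*(-9640 + (6535 - 1*12339)) - 4152 = -22577*(-9640 + (6535 - 12339)) - 4152 = -22577*(-9640 - 5804) - 4152 = -22577*(-15444) - 4152 = 348679188 - 4152 = 348675036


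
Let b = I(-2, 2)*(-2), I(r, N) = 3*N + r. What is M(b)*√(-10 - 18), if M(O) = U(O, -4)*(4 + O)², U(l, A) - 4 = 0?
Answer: 128*I*√7 ≈ 338.66*I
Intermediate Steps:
U(l, A) = 4 (U(l, A) = 4 + 0 = 4)
I(r, N) = r + 3*N
b = -8 (b = (-2 + 3*2)*(-2) = (-2 + 6)*(-2) = 4*(-2) = -8)
M(O) = 4*(4 + O)²
M(b)*√(-10 - 18) = (4*(4 - 8)²)*√(-10 - 18) = (4*(-4)²)*√(-28) = (4*16)*(2*I*√7) = 64*(2*I*√7) = 128*I*√7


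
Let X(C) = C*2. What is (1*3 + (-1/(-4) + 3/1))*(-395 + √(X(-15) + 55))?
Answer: -4875/2 ≈ -2437.5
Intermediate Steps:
X(C) = 2*C
(1*3 + (-1/(-4) + 3/1))*(-395 + √(X(-15) + 55)) = (1*3 + (-1/(-4) + 3/1))*(-395 + √(2*(-15) + 55)) = (3 + (-1*(-¼) + 3*1))*(-395 + √(-30 + 55)) = (3 + (¼ + 3))*(-395 + √25) = (3 + 13/4)*(-395 + 5) = (25/4)*(-390) = -4875/2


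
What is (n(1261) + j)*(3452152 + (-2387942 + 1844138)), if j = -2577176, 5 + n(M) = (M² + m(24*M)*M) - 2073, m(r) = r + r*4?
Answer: 552078284630676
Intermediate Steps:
m(r) = 5*r (m(r) = r + 4*r = 5*r)
n(M) = -2078 + 121*M² (n(M) = -5 + ((M² + (5*(24*M))*M) - 2073) = -5 + ((M² + (120*M)*M) - 2073) = -5 + ((M² + 120*M²) - 2073) = -5 + (121*M² - 2073) = -5 + (-2073 + 121*M²) = -2078 + 121*M²)
(n(1261) + j)*(3452152 + (-2387942 + 1844138)) = ((-2078 + 121*1261²) - 2577176)*(3452152 + (-2387942 + 1844138)) = ((-2078 + 121*1590121) - 2577176)*(3452152 - 543804) = ((-2078 + 192404641) - 2577176)*2908348 = (192402563 - 2577176)*2908348 = 189825387*2908348 = 552078284630676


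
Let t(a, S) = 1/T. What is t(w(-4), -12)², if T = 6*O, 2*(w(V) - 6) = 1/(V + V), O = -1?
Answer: 1/36 ≈ 0.027778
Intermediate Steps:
w(V) = 6 + 1/(4*V) (w(V) = 6 + 1/(2*(V + V)) = 6 + 1/(2*((2*V))) = 6 + (1/(2*V))/2 = 6 + 1/(4*V))
T = -6 (T = 6*(-1) = -6)
t(a, S) = -⅙ (t(a, S) = 1/(-6) = -⅙)
t(w(-4), -12)² = (-⅙)² = 1/36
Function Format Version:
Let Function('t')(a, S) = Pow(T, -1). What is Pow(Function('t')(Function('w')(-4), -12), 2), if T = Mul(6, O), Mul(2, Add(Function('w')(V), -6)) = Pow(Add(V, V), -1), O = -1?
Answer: Rational(1, 36) ≈ 0.027778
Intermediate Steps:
Function('w')(V) = Add(6, Mul(Rational(1, 4), Pow(V, -1))) (Function('w')(V) = Add(6, Mul(Rational(1, 2), Pow(Add(V, V), -1))) = Add(6, Mul(Rational(1, 2), Pow(Mul(2, V), -1))) = Add(6, Mul(Rational(1, 2), Mul(Rational(1, 2), Pow(V, -1)))) = Add(6, Mul(Rational(1, 4), Pow(V, -1))))
T = -6 (T = Mul(6, -1) = -6)
Function('t')(a, S) = Rational(-1, 6) (Function('t')(a, S) = Pow(-6, -1) = Rational(-1, 6))
Pow(Function('t')(Function('w')(-4), -12), 2) = Pow(Rational(-1, 6), 2) = Rational(1, 36)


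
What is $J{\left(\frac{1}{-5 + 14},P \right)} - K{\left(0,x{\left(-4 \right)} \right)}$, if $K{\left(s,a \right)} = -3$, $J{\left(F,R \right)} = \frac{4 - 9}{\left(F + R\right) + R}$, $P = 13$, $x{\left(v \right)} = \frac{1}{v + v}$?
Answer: $\frac{132}{47} \approx 2.8085$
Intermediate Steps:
$x{\left(v \right)} = \frac{1}{2 v}$
$J{\left(F,R \right)} = - \frac{5}{F + 2 R}$
$J{\left(\frac{1}{-5 + 14},P \right)} - K{\left(0,x{\left(-4 \right)} \right)} = - \frac{5}{\frac{1}{-5 + 14} + 2 \cdot 13} - -3 = - \frac{5}{\frac{1}{9} + 26} + 3 = - \frac{5}{\frac{235}{9}} + 3 = \left(-5\right) \frac{9}{235} + 3 = - \frac{9}{47} + 3 = \frac{132}{47}$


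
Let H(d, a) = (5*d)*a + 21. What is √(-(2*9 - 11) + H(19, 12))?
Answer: √1154 ≈ 33.971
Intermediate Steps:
H(d, a) = 21 + 5*a*d (H(d, a) = 5*a*d + 21 = 21 + 5*a*d)
√(-(2*9 - 11) + H(19, 12)) = √(-(2*9 - 11) + (21 + 5*12*19)) = √(-(18 - 11) + (21 + 1140)) = √(-1*7 + 1161) = √(-7 + 1161) = √1154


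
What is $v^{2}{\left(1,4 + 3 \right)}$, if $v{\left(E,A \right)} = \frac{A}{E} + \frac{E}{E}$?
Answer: $64$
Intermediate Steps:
$v{\left(E,A \right)} = 1 + \frac{A}{E}$ ($v{\left(E,A \right)} = \frac{A}{E} + 1 = 1 + \frac{A}{E}$)
$v^{2}{\left(1,4 + 3 \right)} = \left(\frac{\left(4 + 3\right) + 1}{1}\right)^{2} = \left(1 \left(7 + 1\right)\right)^{2} = \left(1 \cdot 8\right)^{2} = 8^{2} = 64$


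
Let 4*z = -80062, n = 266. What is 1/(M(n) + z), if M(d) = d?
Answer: -2/39499 ≈ -5.0634e-5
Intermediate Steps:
z = -40031/2 (z = (¼)*(-80062) = -40031/2 ≈ -20016.)
1/(M(n) + z) = 1/(266 - 40031/2) = 1/(-39499/2) = -2/39499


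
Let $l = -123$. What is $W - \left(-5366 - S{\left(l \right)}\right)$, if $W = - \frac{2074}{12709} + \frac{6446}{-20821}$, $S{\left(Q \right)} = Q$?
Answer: $\frac{1387246563659}{264614089} \approx 5242.5$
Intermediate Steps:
$W = - \frac{125104968}{264614089}$ ($W = \left(-2074\right) \frac{1}{12709} + 6446 \left(- \frac{1}{20821}\right) = - \frac{2074}{12709} - \frac{6446}{20821} = - \frac{125104968}{264614089} \approx -0.47278$)
$W - \left(-5366 - S{\left(l \right)}\right) = - \frac{125104968}{264614089} - \left(-5366 - -123\right) = - \frac{125104968}{264614089} - \left(-5366 + 123\right) = - \frac{125104968}{264614089} - -5243 = - \frac{125104968}{264614089} + 5243 = \frac{1387246563659}{264614089}$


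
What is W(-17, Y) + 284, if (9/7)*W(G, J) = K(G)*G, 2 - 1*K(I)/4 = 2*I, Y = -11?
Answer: -1620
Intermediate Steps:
K(I) = 8 - 8*I
W(G, J) = 7*G*(8 - 8*G)/9 (W(G, J) = 7*((8 - 8*G)*G)/9 = 7*(G*(8 - 8*G))/9 = 7*G*(8 - 8*G)/9)
W(-17, Y) + 284 = (56/9)*(-17)*(1 - 1*(-17)) + 284 = (56/9)*(-17)*(1 + 17) + 284 = (56/9)*(-17)*18 + 284 = -1904 + 284 = -1620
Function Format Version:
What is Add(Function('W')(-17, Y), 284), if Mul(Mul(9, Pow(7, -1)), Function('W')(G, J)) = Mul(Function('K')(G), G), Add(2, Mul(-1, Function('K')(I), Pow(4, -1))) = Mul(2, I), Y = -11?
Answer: -1620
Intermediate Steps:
Function('K')(I) = Add(8, Mul(-8, I)) (Function('K')(I) = Add(8, Mul(-4, Mul(2, I))) = Add(8, Mul(-8, I)))
Function('W')(G, J) = Mul(Rational(7, 9), G, Add(8, Mul(-8, G))) (Function('W')(G, J) = Mul(Rational(7, 9), Mul(Add(8, Mul(-8, G)), G)) = Mul(Rational(7, 9), Mul(G, Add(8, Mul(-8, G)))) = Mul(Rational(7, 9), G, Add(8, Mul(-8, G))))
Add(Function('W')(-17, Y), 284) = Add(Mul(Rational(56, 9), -17, Add(1, Mul(-1, -17))), 284) = Add(Mul(Rational(56, 9), -17, Add(1, 17)), 284) = Add(Mul(Rational(56, 9), -17, 18), 284) = Add(-1904, 284) = -1620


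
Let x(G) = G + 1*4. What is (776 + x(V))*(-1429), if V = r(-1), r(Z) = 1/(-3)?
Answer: -3342431/3 ≈ -1.1141e+6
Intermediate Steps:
r(Z) = -1/3
V = -1/3 ≈ -0.33333
x(G) = 4 + G (x(G) = G + 4 = 4 + G)
(776 + x(V))*(-1429) = (776 + (4 - 1/3))*(-1429) = (776 + 11/3)*(-1429) = (2339/3)*(-1429) = -3342431/3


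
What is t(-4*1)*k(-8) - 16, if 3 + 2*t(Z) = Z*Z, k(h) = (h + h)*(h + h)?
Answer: 1648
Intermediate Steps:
k(h) = 4*h**2 (k(h) = (2*h)*(2*h) = 4*h**2)
t(Z) = -3/2 + Z**2/2 (t(Z) = -3/2 + (Z*Z)/2 = -3/2 + Z**2/2)
t(-4*1)*k(-8) - 16 = (-3/2 + (-4*1)**2/2)*(4*(-8)**2) - 16 = (-3/2 + (1/2)*(-4)**2)*(4*64) - 16 = (-3/2 + (1/2)*16)*256 - 16 = (-3/2 + 8)*256 - 16 = (13/2)*256 - 16 = 1664 - 16 = 1648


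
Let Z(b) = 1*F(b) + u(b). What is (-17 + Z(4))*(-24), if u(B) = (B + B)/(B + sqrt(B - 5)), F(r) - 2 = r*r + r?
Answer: -2808/17 + 192*I/17 ≈ -165.18 + 11.294*I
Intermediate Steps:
F(r) = 2 + r + r**2 (F(r) = 2 + (r*r + r) = 2 + (r**2 + r) = 2 + (r + r**2) = 2 + r + r**2)
u(B) = 2*B/(B + sqrt(-5 + B)) (u(B) = (2*B)/(B + sqrt(-5 + B)) = 2*B/(B + sqrt(-5 + B)))
Z(b) = 2 + b + b**2 + 2*b/(b + sqrt(-5 + b)) (Z(b) = 1*(2 + b + b**2) + 2*b/(b + sqrt(-5 + b)) = (2 + b + b**2) + 2*b/(b + sqrt(-5 + b)) = 2 + b + b**2 + 2*b/(b + sqrt(-5 + b)))
(-17 + Z(4))*(-24) = (-17 + (2*4 + (4 + sqrt(-5 + 4))*(2 + 4 + 4**2))/(4 + sqrt(-5 + 4)))*(-24) = (-17 + (8 + (4 + sqrt(-1))*(2 + 4 + 16))/(4 + sqrt(-1)))*(-24) = (-17 + (8 + (4 + I)*22)/(4 + I))*(-24) = (-17 + ((4 - I)/17)*(8 + (88 + 22*I)))*(-24) = (-17 + ((4 - I)/17)*(96 + 22*I))*(-24) = (-17 + (4 - I)*(96 + 22*I)/17)*(-24) = 408 - 24*(4 - I)*(96 + 22*I)/17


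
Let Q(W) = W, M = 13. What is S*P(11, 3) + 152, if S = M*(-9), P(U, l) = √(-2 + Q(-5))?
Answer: 152 - 117*I*√7 ≈ 152.0 - 309.55*I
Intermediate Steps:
P(U, l) = I*√7 (P(U, l) = √(-2 - 5) = √(-7) = I*√7)
S = -117 (S = 13*(-9) = -117)
S*P(11, 3) + 152 = -117*I*√7 + 152 = 152 - 117*I*√7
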